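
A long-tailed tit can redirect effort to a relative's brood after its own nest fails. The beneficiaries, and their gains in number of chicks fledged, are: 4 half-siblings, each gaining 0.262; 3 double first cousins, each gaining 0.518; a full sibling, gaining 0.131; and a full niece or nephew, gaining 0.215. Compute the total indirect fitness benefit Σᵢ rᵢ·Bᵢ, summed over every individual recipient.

0.76975

r to a half-sibling = 0.25 (half-sibs share one parent — one path of length 2: r = (1/2)^2 = 1/4).
r to a double first cousin = 0.25 (double first cousins share both grandparent pairs — four paths of length 4: r = 4·(1/2)^4 = 1/4).
r to a full sibling = 1/2 (full sibs share both parents — two paths of length 2: r = 2·(1/2)^2 = 1/2).
r to a full niece or nephew = 1/4 (full aunt/uncle↔niece/nephew: two paths of length 3 through the shared grandparent pair: r = 2·(1/2)^3 = 1/4).
Summing one r·B term per recipient: 4·0.25·0.262 + 3·0.25·0.518 + 1·0.5·0.131 + 1·0.25·0.215 = 0.76975.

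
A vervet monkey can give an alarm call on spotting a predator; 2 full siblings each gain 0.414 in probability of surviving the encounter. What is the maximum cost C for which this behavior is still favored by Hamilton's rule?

0.414

r to a full sibling = 1/2 (full sibs share both parents — two paths of length 2: r = 2·(1/2)^2 = 1/2).
Hamilton's rule: n·r·B > C, so the trait is favored while C < n·r·B = 2·0.5·0.414 = 0.414.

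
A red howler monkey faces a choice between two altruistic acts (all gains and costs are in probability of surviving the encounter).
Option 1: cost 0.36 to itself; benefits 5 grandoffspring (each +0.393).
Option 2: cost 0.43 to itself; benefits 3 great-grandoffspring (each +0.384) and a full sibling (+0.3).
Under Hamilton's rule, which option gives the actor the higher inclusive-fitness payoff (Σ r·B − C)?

Option 1: r to a grandoffspring = 0.25.
Option 1: Σ r·B − C = (5·0.25·0.393) − 0.36 = 0.13125.
Option 2: r to a great-grandoffspring = 0.125.
Option 2: r to a full sibling = 0.5.
Option 2: Σ r·B − C = (3·0.125·0.384 + 1·0.5·0.3) − 0.43 = -0.136.
Option 1 has the higher net inclusive-fitness payoff.

Option 1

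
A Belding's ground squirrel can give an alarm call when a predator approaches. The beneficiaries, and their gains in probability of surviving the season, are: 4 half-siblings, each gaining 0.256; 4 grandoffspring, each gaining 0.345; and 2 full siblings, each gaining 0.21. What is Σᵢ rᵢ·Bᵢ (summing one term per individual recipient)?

0.811

r to a half-sibling = 1/4 (half-sibs share one parent — one path of length 2: r = (1/2)^2 = 1/4).
r to a grandoffspring = 0.25 (two parent–offspring links: r = (1/2)^2 = 1/4).
r to a full sibling = 1/2 (full sibs share both parents — two paths of length 2: r = 2·(1/2)^2 = 1/2).
Summing one r·B term per recipient: 4·0.25·0.256 + 4·0.25·0.345 + 2·0.5·0.21 = 0.811.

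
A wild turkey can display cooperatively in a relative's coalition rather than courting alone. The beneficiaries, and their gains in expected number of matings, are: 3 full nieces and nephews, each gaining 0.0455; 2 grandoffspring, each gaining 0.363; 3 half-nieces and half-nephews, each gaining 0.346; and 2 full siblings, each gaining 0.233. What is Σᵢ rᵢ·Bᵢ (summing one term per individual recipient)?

r to a full niece or nephew = 0.25 (full aunt/uncle↔niece/nephew: two paths of length 3 through the shared grandparent pair: r = 2·(1/2)^3 = 1/4).
r to a grandoffspring = 0.25 (two parent–offspring links: r = (1/2)^2 = 1/4).
r to a half-niece or half-nephew = 0.125 (half-aunt/uncle↔niece/nephew: one path of length 3: r = (1/2)^3 = 1/8).
r to a full sibling = 0.5 (full sibs share both parents — two paths of length 2: r = 2·(1/2)^2 = 1/2).
Summing one r·B term per recipient: 3·0.25·0.0455 + 2·0.25·0.363 + 3·0.125·0.346 + 2·0.5·0.233 = 0.578375.

0.578375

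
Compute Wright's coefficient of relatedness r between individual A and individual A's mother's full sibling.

0.25

Each parent–offspring link contributes a factor of 1/2, and independent paths through distinct common ancestors add.
Full aunt/uncle↔niece/nephew: two paths of length 3 through the shared grandparent pair: r = 2·(1/2)^3 = 1/4.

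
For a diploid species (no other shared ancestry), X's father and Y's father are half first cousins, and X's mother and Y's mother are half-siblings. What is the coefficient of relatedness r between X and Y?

0.078125

With two independent routes of shared ancestry, r is the sum of the two contributions.
X and Y are related in two ways: half second cousins through their fathers (r = 1/64) and half first cousins through their mothers (r = 1/16).
r = 1/64 + 1/16 = 0.078125.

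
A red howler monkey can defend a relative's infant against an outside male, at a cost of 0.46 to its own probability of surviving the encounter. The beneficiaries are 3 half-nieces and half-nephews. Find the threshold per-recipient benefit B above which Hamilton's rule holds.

1.2267

r to a half-niece or half-nephew = 1/8 (half-aunt/uncle↔niece/nephew: one path of length 3: r = (1/2)^3 = 1/8).
Hamilton's rule with n recipients of equal r: n·r·B > C, so B > C/(n·r) = 0.46/(3·0.125) = 1.2267.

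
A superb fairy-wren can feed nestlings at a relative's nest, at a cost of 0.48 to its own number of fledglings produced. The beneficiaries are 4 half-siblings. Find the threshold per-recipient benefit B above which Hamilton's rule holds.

r to a half-sibling = 0.25 (half-sibs share one parent — one path of length 2: r = (1/2)^2 = 1/4).
Hamilton's rule with n recipients of equal r: n·r·B > C, so B > C/(n·r) = 0.48/(4·0.25) = 0.48.

0.48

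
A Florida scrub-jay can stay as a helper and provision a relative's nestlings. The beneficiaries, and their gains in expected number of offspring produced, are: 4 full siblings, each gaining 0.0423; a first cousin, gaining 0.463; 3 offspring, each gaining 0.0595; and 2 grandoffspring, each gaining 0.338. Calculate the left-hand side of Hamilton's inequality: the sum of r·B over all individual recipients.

r to a full sibling = 0.5 (full sibs share both parents — two paths of length 2: r = 2·(1/2)^2 = 1/2).
r to a first cousin = 1/8 (first cousins share one grandparent pair — two paths of length 4: r = 2·(1/2)^4 = 1/8).
r to an offspring = 0.5 (one parent–offspring link: r = (1/2)^1 = 1/2).
r to a grandoffspring = 1/4 (two parent–offspring links: r = (1/2)^2 = 1/4).
Summing one r·B term per recipient: 4·0.5·0.0423 + 1·0.125·0.463 + 3·0.5·0.0595 + 2·0.25·0.338 = 0.400725.

0.400725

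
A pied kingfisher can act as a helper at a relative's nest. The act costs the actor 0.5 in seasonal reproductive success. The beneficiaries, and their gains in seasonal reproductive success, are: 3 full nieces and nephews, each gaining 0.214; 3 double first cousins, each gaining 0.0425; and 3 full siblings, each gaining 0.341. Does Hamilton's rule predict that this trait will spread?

Yes

Hamilton's rule: the trait is favored when the sum of r·B over every recipient exceeds the actor's cost C.
r to a full niece or nephew = 1/4 (full aunt/uncle↔niece/nephew: two paths of length 3 through the shared grandparent pair: r = 2·(1/2)^3 = 1/4).
r to a double first cousin = 1/4 (double first cousins share both grandparent pairs — four paths of length 4: r = 4·(1/2)^4 = 1/4).
r to a full sibling = 0.5 (full sibs share both parents — two paths of length 2: r = 2·(1/2)^2 = 1/2).
Summing one r·B term per recipient: 3·0.25·0.214 + 3·0.25·0.0425 + 3·0.5·0.341 = 0.703875.
0.703875 > 0.5: the indirect benefit exceeds the cost.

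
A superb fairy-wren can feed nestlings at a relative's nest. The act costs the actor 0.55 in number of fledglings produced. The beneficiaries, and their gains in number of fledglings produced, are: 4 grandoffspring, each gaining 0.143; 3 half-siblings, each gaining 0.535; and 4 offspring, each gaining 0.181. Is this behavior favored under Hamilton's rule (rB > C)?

Hamilton's rule: the trait is favored when the sum of r·B over every recipient exceeds the actor's cost C.
r to a grandoffspring = 1/4 (two parent–offspring links: r = (1/2)^2 = 1/4).
r to a half-sibling = 1/4 (half-sibs share one parent — one path of length 2: r = (1/2)^2 = 1/4).
r to an offspring = 0.5 (one parent–offspring link: r = (1/2)^1 = 1/2).
Summing one r·B term per recipient: 4·0.25·0.143 + 3·0.25·0.535 + 4·0.5·0.181 = 0.90625.
0.90625 > 0.55: the indirect benefit exceeds the cost.

Yes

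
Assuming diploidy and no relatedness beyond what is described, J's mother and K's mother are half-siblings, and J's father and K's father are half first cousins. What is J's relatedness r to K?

With two independent routes of shared ancestry, r is the sum of the two contributions.
J and K are related in two ways: half first cousins through their mothers (r = 1/16) and half second cousins through their fathers (r = 1/64).
r = 1/16 + 1/64 = 5/64 = 0.078125.

0.078125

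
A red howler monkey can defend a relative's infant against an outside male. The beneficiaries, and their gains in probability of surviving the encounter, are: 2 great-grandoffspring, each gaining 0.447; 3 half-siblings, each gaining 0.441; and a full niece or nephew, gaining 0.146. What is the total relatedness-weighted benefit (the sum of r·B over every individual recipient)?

r to a great-grandoffspring = 1/8 (three parent–offspring links: r = (1/2)^3 = 1/8).
r to a half-sibling = 0.25 (half-sibs share one parent — one path of length 2: r = (1/2)^2 = 1/4).
r to a full niece or nephew = 1/4 (full aunt/uncle↔niece/nephew: two paths of length 3 through the shared grandparent pair: r = 2·(1/2)^3 = 1/4).
Summing one r·B term per recipient: 2·0.125·0.447 + 3·0.25·0.441 + 1·0.25·0.146 = 0.479.

0.479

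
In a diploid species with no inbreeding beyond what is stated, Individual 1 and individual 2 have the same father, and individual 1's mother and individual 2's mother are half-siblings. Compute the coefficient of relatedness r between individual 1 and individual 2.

0.3125

Relatedness sums over independent paths through distinct common ancestors.
Individual 1 and individual 2 are related in two ways: half-sibs through their shared father (r = 1/4) and half first cousins through their mothers (r = 1/16).
r = 1/4 + 1/16 = 0.3125.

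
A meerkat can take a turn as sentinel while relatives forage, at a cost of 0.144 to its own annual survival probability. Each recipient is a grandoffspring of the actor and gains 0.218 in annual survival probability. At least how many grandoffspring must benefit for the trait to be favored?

r to a grandoffspring = 0.25 (two parent–offspring links: r = (1/2)^2 = 1/4).
Hamilton's rule: n·r·B > C  ⇒  n > C/(r·B) = 0.144/(0.25·0.218) = 2.642.
The smallest integer exceeding 2.642 is 3.

3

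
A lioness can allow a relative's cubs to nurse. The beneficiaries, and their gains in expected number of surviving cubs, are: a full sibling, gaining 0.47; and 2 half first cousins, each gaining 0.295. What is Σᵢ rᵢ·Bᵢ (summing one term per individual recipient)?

r to a full sibling = 1/2 (full sibs share both parents — two paths of length 2: r = 2·(1/2)^2 = 1/2).
r to a half first cousin = 0.0625 (half first cousins share one grandparent — one path of length 4: r = (1/2)^4 = 1/16).
Summing one r·B term per recipient: 1·0.5·0.47 + 2·0.0625·0.295 = 0.271875.

0.271875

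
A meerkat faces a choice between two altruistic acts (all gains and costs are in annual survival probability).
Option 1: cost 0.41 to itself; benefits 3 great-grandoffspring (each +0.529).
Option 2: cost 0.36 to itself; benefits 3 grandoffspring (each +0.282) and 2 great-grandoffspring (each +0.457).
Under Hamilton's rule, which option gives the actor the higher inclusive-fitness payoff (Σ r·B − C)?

Option 1: r to a great-grandoffspring = 0.125.
Option 1: Σ r·B − C = (3·0.125·0.529) − 0.41 = -0.211625.
Option 2: r to a grandoffspring = 0.25.
Option 2: r to a great-grandoffspring = 0.125.
Option 2: Σ r·B − C = (3·0.25·0.282 + 2·0.125·0.457) − 0.36 = -0.03425.
Option 2 has the higher net inclusive-fitness payoff.

Option 2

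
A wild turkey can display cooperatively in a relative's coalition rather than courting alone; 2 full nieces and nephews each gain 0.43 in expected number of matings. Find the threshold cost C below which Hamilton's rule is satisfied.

0.215

r to a full niece or nephew = 1/4 (full aunt/uncle↔niece/nephew: two paths of length 3 through the shared grandparent pair: r = 2·(1/2)^3 = 1/4).
Hamilton's rule: n·r·B > C, so the trait is favored while C < n·r·B = 2·0.25·0.43 = 0.215.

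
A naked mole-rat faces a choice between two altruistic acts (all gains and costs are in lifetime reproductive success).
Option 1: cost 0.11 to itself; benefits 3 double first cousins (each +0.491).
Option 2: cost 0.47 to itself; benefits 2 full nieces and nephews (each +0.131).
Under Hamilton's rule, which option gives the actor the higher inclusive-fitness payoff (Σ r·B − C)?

Option 1

Option 1: r to a double first cousin = 0.25.
Option 1: Σ r·B − C = (3·0.25·0.491) − 0.11 = 0.25825.
Option 2: r to a full niece or nephew = 0.25.
Option 2: Σ r·B − C = (2·0.25·0.131) − 0.47 = -0.4045.
Option 1 has the higher net inclusive-fitness payoff.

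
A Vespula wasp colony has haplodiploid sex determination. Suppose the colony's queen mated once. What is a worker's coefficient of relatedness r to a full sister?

Haplodiploid full sisters inherit their father's entire haploid genome identically (contributing 1/2) and on average half of their mother's contribution (1/2 · 1/2 = 1/4); r = 1/2 + 1/4 = 3/4.

0.75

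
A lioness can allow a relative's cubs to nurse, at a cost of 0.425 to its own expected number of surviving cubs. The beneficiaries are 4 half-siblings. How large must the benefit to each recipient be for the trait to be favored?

r to a half-sibling = 0.25 (half-sibs share one parent — one path of length 2: r = (1/2)^2 = 1/4).
Hamilton's rule with n recipients of equal r: n·r·B > C, so B > C/(n·r) = 0.425/(4·0.25) = 0.425.

0.425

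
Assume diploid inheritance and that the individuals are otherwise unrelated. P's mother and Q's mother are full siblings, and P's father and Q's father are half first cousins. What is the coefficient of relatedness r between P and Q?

0.140625

With two independent routes of shared ancestry, r is the sum of the two contributions.
P and Q are related in two ways: first cousins through their mothers (r = 1/8) and half second cousins through their fathers (r = 1/64).
r = 1/8 + 1/64 = 0.140625.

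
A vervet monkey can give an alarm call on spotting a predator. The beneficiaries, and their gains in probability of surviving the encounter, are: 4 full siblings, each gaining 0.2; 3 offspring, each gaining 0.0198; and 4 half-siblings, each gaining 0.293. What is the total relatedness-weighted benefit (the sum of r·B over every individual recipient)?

r to a full sibling = 1/2 (full sibs share both parents — two paths of length 2: r = 2·(1/2)^2 = 1/2).
r to an offspring = 0.5 (one parent–offspring link: r = (1/2)^1 = 1/2).
r to a half-sibling = 1/4 (half-sibs share one parent — one path of length 2: r = (1/2)^2 = 1/4).
Summing one r·B term per recipient: 4·0.5·0.2 + 3·0.5·0.0198 + 4·0.25·0.293 = 0.7227.

0.7227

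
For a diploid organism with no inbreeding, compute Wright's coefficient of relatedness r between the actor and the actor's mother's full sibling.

Each parent–offspring link contributes a factor of 1/2, and independent paths through distinct common ancestors add.
Full aunt/uncle↔niece/nephew: two paths of length 3 through the shared grandparent pair: r = 2·(1/2)^3 = 1/4.

0.25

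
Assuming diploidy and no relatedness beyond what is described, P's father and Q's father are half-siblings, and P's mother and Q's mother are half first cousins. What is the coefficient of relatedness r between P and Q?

0.078125

With two independent routes of shared ancestry, r is the sum of the two contributions.
P and Q are related in two ways: half first cousins through their fathers (r = 1/16) and half second cousins through their mothers (r = 1/64).
r = 1/16 + 1/64 = 0.078125.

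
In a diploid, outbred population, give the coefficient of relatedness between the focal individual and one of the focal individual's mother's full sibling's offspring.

0.125

Each parent–offspring link contributes a factor of 1/2, and independent paths through distinct common ancestors add.
First cousins share one grandparent pair — two paths of length 4: r = 2·(1/2)^4 = 1/8.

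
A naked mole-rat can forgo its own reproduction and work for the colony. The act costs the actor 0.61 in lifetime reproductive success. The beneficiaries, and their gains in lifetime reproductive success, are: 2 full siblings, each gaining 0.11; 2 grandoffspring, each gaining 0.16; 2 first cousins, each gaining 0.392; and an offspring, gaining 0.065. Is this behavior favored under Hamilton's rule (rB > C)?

No

Hamilton's rule: the trait is favored when the sum of r·B over every recipient exceeds the actor's cost C.
r to a full sibling = 1/2 (full sibs share both parents — two paths of length 2: r = 2·(1/2)^2 = 1/2).
r to a grandoffspring = 1/4 (two parent–offspring links: r = (1/2)^2 = 1/4).
r to a first cousin = 0.125 (first cousins share one grandparent pair — two paths of length 4: r = 2·(1/2)^4 = 1/8).
r to an offspring = 1/2 (one parent–offspring link: r = (1/2)^1 = 1/2).
Summing one r·B term per recipient: 2·0.5·0.11 + 2·0.25·0.16 + 2·0.125·0.392 + 1·0.5·0.065 = 0.3205.
0.3205 < 0.61: the indirect benefit is less than the cost.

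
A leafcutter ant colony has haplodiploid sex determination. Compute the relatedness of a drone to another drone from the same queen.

0.5

Haploid brothers each carry a random half of the queen's diploid genome, so on average they share half: r = 1/2.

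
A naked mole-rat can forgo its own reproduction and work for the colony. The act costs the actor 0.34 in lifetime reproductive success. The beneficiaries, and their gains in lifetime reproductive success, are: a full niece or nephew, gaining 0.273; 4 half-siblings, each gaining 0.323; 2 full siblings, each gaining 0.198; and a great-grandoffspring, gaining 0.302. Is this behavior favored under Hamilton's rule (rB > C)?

Hamilton's rule: the trait is favored when the sum of r·B over every recipient exceeds the actor's cost C.
r to a full niece or nephew = 1/4 (full aunt/uncle↔niece/nephew: two paths of length 3 through the shared grandparent pair: r = 2·(1/2)^3 = 1/4).
r to a half-sibling = 0.25 (half-sibs share one parent — one path of length 2: r = (1/2)^2 = 1/4).
r to a full sibling = 1/2 (full sibs share both parents — two paths of length 2: r = 2·(1/2)^2 = 1/2).
r to a great-grandoffspring = 0.125 (three parent–offspring links: r = (1/2)^3 = 1/8).
Summing one r·B term per recipient: 1·0.25·0.273 + 4·0.25·0.323 + 2·0.5·0.198 + 1·0.125·0.302 = 0.627.
0.627 > 0.34: the indirect benefit exceeds the cost.

Yes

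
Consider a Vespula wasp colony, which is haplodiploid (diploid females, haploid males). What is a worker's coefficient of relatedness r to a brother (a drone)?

Her haploid brother carries none of their father's genes and a random half of their mother's genome; that half matches the maternal half of her own genome with probability 1/2: r = 1/2 · 1/2 = 1/4.

0.25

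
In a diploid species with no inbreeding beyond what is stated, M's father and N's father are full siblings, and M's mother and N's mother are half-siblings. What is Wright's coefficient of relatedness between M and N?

0.1875

Independent pedigree routes through distinct common ancestors add.
M and N are related in two ways: first cousins through their fathers (r = 1/8) and half first cousins through their mothers (r = 1/16).
r = 1/8 + 1/16 = 0.1875.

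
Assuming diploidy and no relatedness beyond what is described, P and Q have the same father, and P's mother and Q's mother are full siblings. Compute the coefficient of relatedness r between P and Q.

0.375

Relatedness sums over independent paths through distinct common ancestors.
P and Q are related in two ways: half-sibs through their shared father (r = 1/4) and first cousins through their mothers (r = 1/8).
r = 1/4 + 1/8 = 3/8 = 0.375.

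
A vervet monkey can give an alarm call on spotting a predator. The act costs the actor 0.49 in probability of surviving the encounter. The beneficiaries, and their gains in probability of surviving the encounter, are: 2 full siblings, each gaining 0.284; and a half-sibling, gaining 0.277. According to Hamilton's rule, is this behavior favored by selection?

Hamilton's rule: the trait is favored when the sum of r·B over every recipient exceeds the actor's cost C.
r to a full sibling = 0.5 (full sibs share both parents — two paths of length 2: r = 2·(1/2)^2 = 1/2).
r to a half-sibling = 1/4 (half-sibs share one parent — one path of length 2: r = (1/2)^2 = 1/4).
Summing one r·B term per recipient: 2·0.5·0.284 + 1·0.25·0.277 = 0.35325.
0.35325 < 0.49: the indirect benefit is less than the cost.

No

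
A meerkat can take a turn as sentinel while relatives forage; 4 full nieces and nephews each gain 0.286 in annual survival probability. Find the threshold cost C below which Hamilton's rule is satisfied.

0.286

r to a full niece or nephew = 0.25 (full aunt/uncle↔niece/nephew: two paths of length 3 through the shared grandparent pair: r = 2·(1/2)^3 = 1/4).
Hamilton's rule: n·r·B > C, so the trait is favored while C < n·r·B = 4·0.25·0.286 = 0.286.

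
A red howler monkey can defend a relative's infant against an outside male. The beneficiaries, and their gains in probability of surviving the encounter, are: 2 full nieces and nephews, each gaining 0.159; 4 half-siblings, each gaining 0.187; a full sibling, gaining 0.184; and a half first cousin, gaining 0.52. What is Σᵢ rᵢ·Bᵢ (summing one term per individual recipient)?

r to a full niece or nephew = 0.25 (full aunt/uncle↔niece/nephew: two paths of length 3 through the shared grandparent pair: r = 2·(1/2)^3 = 1/4).
r to a half-sibling = 0.25 (half-sibs share one parent — one path of length 2: r = (1/2)^2 = 1/4).
r to a full sibling = 1/2 (full sibs share both parents — two paths of length 2: r = 2·(1/2)^2 = 1/2).
r to a half first cousin = 1/16 (half first cousins share one grandparent — one path of length 4: r = (1/2)^4 = 1/16).
Summing one r·B term per recipient: 2·0.25·0.159 + 4·0.25·0.187 + 1·0.5·0.184 + 1·0.0625·0.52 = 0.391.

0.391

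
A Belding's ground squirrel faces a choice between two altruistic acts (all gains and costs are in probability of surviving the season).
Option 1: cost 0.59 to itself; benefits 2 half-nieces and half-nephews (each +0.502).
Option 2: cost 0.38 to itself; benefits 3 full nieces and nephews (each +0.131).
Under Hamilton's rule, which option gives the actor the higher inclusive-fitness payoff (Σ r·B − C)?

Option 1: r to a half-niece or half-nephew = 0.125.
Option 1: Σ r·B − C = (2·0.125·0.502) − 0.59 = -0.4645.
Option 2: r to a full niece or nephew = 0.25.
Option 2: Σ r·B − C = (3·0.25·0.131) − 0.38 = -0.28175.
Option 2 has the higher net inclusive-fitness payoff.

Option 2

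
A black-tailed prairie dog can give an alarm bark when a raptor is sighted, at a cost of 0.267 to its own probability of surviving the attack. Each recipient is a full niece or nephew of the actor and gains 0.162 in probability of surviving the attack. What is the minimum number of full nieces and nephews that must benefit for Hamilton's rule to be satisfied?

7

r to a full niece or nephew = 0.25 (full aunt/uncle↔niece/nephew: two paths of length 3 through the shared grandparent pair: r = 2·(1/2)^3 = 1/4).
Hamilton's rule: n·r·B > C  ⇒  n > C/(r·B) = 0.267/(0.25·0.162) = 6.593.
The smallest integer exceeding 6.593 is 7.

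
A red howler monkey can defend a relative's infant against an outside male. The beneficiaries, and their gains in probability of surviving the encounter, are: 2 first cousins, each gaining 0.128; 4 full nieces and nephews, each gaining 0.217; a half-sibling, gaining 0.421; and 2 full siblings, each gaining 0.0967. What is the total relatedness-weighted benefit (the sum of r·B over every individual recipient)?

r to a first cousin = 1/8 (first cousins share one grandparent pair — two paths of length 4: r = 2·(1/2)^4 = 1/8).
r to a full niece or nephew = 0.25 (full aunt/uncle↔niece/nephew: two paths of length 3 through the shared grandparent pair: r = 2·(1/2)^3 = 1/4).
r to a half-sibling = 0.25 (half-sibs share one parent — one path of length 2: r = (1/2)^2 = 1/4).
r to a full sibling = 1/2 (full sibs share both parents — two paths of length 2: r = 2·(1/2)^2 = 1/2).
Summing one r·B term per recipient: 2·0.125·0.128 + 4·0.25·0.217 + 1·0.25·0.421 + 2·0.5·0.0967 = 0.45095.

0.45095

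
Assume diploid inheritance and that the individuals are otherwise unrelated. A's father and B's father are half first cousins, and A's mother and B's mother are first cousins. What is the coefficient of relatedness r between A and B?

0.046875

Wright's path rule: contributions from independent ancestry routes add.
A and B are related in two ways: half second cousins through their fathers (r = 1/64) and second cousins through their mothers (r = 1/32).
r = 1/64 + 1/32 = 3/64 = 0.046875.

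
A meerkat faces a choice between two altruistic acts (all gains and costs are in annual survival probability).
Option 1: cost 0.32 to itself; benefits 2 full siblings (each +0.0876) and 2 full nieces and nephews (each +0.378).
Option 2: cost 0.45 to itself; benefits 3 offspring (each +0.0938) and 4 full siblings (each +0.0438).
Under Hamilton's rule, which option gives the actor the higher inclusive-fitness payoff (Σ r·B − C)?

Option 1: r to a full sibling = 0.5.
Option 1: r to a full niece or nephew = 0.25.
Option 1: Σ r·B − C = (2·0.5·0.0876 + 2·0.25·0.378) − 0.32 = -0.0434.
Option 2: r to an offspring = 0.5.
Option 2: r to a full sibling = 0.5.
Option 2: Σ r·B − C = (3·0.5·0.0938 + 4·0.5·0.0438) − 0.45 = -0.2217.
Option 1 has the higher net inclusive-fitness payoff.

Option 1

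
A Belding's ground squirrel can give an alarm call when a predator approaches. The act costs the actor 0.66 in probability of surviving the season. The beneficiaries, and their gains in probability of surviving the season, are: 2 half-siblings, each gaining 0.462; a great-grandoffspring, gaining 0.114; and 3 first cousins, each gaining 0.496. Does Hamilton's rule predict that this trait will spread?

Hamilton's rule: the trait is favored when the sum of r·B over every recipient exceeds the actor's cost C.
r to a half-sibling = 1/4 (half-sibs share one parent — one path of length 2: r = (1/2)^2 = 1/4).
r to a great-grandoffspring = 1/8 (three parent–offspring links: r = (1/2)^3 = 1/8).
r to a first cousin = 0.125 (first cousins share one grandparent pair — two paths of length 4: r = 2·(1/2)^4 = 1/8).
Summing one r·B term per recipient: 2·0.25·0.462 + 1·0.125·0.114 + 3·0.125·0.496 = 0.43125.
0.43125 < 0.66: the indirect benefit is less than the cost.

No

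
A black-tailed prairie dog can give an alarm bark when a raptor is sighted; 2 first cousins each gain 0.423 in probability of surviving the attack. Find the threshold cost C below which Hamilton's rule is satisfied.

r to a first cousin = 1/8 (first cousins share one grandparent pair — two paths of length 4: r = 2·(1/2)^4 = 1/8).
Hamilton's rule: n·r·B > C, so the trait is favored while C < n·r·B = 2·0.125·0.423 = 0.10575.

0.10575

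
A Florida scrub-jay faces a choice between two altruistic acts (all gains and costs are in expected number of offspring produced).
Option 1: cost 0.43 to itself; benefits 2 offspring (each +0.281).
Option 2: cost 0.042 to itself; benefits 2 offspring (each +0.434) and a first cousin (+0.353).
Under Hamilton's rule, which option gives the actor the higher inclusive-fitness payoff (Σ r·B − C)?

Option 2

Option 1: r to an offspring = 0.5.
Option 1: Σ r·B − C = (2·0.5·0.281) − 0.43 = -0.149.
Option 2: r to an offspring = 0.5.
Option 2: r to a first cousin = 0.125.
Option 2: Σ r·B − C = (2·0.5·0.434 + 1·0.125·0.353) − 0.042 = 0.436125.
Option 2 has the higher net inclusive-fitness payoff.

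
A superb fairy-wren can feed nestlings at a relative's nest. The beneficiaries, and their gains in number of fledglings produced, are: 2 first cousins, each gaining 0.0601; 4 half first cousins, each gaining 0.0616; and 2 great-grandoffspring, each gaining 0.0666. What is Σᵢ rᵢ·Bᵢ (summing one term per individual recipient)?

0.047075

r to a first cousin = 0.125 (first cousins share one grandparent pair — two paths of length 4: r = 2·(1/2)^4 = 1/8).
r to a half first cousin = 1/16 (half first cousins share one grandparent — one path of length 4: r = (1/2)^4 = 1/16).
r to a great-grandoffspring = 0.125 (three parent–offspring links: r = (1/2)^3 = 1/8).
Summing one r·B term per recipient: 2·0.125·0.0601 + 4·0.0625·0.0616 + 2·0.125·0.0666 = 0.047075.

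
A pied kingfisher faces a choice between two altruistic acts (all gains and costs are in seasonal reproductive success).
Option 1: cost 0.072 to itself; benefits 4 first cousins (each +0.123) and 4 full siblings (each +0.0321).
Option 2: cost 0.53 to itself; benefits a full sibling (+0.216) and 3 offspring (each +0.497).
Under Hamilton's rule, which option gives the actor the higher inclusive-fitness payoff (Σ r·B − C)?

Option 2

Option 1: r to a first cousin = 0.125.
Option 1: r to a full sibling = 0.5.
Option 1: Σ r·B − C = (4·0.125·0.123 + 4·0.5·0.0321) − 0.072 = 0.0537.
Option 2: r to a full sibling = 0.5.
Option 2: r to an offspring = 0.5.
Option 2: Σ r·B − C = (1·0.5·0.216 + 3·0.5·0.497) − 0.53 = 0.3235.
Option 2 has the higher net inclusive-fitness payoff.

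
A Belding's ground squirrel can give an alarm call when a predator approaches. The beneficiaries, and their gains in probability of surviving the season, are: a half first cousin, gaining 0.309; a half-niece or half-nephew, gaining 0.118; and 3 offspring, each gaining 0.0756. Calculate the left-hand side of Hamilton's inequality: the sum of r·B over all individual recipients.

0.1474625

r to a half first cousin = 0.0625 (half first cousins share one grandparent — one path of length 4: r = (1/2)^4 = 1/16).
r to a half-niece or half-nephew = 0.125 (half-aunt/uncle↔niece/nephew: one path of length 3: r = (1/2)^3 = 1/8).
r to an offspring = 1/2 (one parent–offspring link: r = (1/2)^1 = 1/2).
Summing one r·B term per recipient: 1·0.0625·0.309 + 1·0.125·0.118 + 3·0.5·0.0756 = 0.1474625.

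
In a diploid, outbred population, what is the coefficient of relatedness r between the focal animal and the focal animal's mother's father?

0.25

Each parent–offspring link contributes a factor of 1/2, and independent paths through distinct common ancestors add.
Two parent–offspring links: r = (1/2)^2 = 1/4.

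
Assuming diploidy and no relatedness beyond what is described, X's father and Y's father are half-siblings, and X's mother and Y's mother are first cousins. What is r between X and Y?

Relatedness sums over independent paths through distinct common ancestors.
X and Y are related in two ways: half first cousins through their fathers (r = 1/16) and second cousins through their mothers (r = 1/32).
r = 1/16 + 1/32 = 0.09375.

0.09375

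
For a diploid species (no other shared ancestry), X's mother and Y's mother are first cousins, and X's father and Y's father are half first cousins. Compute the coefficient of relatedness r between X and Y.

With two independent routes of shared ancestry, r is the sum of the two contributions.
X and Y are related in two ways: second cousins through their mothers (r = 1/32) and half second cousins through their fathers (r = 1/64).
r = 1/32 + 1/64 = 3/64 = 0.046875.

0.046875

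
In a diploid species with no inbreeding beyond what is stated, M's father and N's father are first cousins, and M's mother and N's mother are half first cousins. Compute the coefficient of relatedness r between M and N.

Independent pedigree routes through distinct common ancestors add.
M and N are related in two ways: second cousins through their fathers (r = 1/32) and half second cousins through their mothers (r = 1/64).
r = 1/32 + 1/64 = 3/64 = 0.046875.

0.046875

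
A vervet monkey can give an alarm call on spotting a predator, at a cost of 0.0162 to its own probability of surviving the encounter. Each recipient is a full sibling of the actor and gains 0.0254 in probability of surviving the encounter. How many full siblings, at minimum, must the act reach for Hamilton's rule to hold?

2

r to a full sibling = 0.5 (full sibs share both parents — two paths of length 2: r = 2·(1/2)^2 = 1/2).
Hamilton's rule: n·r·B > C  ⇒  n > C/(r·B) = 0.0162/(0.5·0.0254) = 1.276.
The smallest integer exceeding 1.276 is 2.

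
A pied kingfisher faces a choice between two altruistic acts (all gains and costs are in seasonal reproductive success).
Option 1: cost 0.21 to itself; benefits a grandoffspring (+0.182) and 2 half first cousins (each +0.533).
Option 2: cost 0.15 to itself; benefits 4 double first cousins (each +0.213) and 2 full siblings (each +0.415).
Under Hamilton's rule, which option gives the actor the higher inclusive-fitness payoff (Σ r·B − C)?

Option 2

Option 1: r to a grandoffspring = 0.25.
Option 1: r to a half first cousin = 0.0625.
Option 1: Σ r·B − C = (1·0.25·0.182 + 2·0.0625·0.533) − 0.21 = -0.097875.
Option 2: r to a double first cousin = 0.25.
Option 2: r to a full sibling = 0.5.
Option 2: Σ r·B − C = (4·0.25·0.213 + 2·0.5·0.415) − 0.15 = 0.478.
Option 2 has the higher net inclusive-fitness payoff.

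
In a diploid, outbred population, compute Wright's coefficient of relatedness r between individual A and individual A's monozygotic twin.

Each parent–offspring link contributes a factor of 1/2, and independent paths through distinct common ancestors add.
Monozygotic twins share every allele identical by descent: r = 1.

1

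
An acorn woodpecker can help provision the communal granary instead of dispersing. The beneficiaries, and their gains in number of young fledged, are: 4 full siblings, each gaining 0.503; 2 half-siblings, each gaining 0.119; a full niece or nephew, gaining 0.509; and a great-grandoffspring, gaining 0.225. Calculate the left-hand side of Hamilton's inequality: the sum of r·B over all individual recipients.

r to a full sibling = 0.5 (full sibs share both parents — two paths of length 2: r = 2·(1/2)^2 = 1/2).
r to a half-sibling = 1/4 (half-sibs share one parent — one path of length 2: r = (1/2)^2 = 1/4).
r to a full niece or nephew = 0.25 (full aunt/uncle↔niece/nephew: two paths of length 3 through the shared grandparent pair: r = 2·(1/2)^3 = 1/4).
r to a great-grandoffspring = 0.125 (three parent–offspring links: r = (1/2)^3 = 1/8).
Summing one r·B term per recipient: 4·0.5·0.503 + 2·0.25·0.119 + 1·0.25·0.509 + 1·0.125·0.225 = 1.220875.

1.220875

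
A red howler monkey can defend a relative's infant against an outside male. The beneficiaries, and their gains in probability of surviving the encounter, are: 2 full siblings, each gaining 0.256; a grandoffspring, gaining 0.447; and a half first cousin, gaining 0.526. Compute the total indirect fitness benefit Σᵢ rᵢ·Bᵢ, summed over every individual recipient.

r to a full sibling = 0.5 (full sibs share both parents — two paths of length 2: r = 2·(1/2)^2 = 1/2).
r to a grandoffspring = 0.25 (two parent–offspring links: r = (1/2)^2 = 1/4).
r to a half first cousin = 1/16 (half first cousins share one grandparent — one path of length 4: r = (1/2)^4 = 1/16).
Summing one r·B term per recipient: 2·0.5·0.256 + 1·0.25·0.447 + 1·0.0625·0.526 = 0.400625.

0.400625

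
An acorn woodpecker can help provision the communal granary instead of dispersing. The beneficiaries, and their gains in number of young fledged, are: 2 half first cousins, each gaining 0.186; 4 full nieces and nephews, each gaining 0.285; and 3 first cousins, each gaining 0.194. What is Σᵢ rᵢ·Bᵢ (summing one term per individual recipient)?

r to a half first cousin = 1/16 (half first cousins share one grandparent — one path of length 4: r = (1/2)^4 = 1/16).
r to a full niece or nephew = 0.25 (full aunt/uncle↔niece/nephew: two paths of length 3 through the shared grandparent pair: r = 2·(1/2)^3 = 1/4).
r to a first cousin = 0.125 (first cousins share one grandparent pair — two paths of length 4: r = 2·(1/2)^4 = 1/8).
Summing one r·B term per recipient: 2·0.0625·0.186 + 4·0.25·0.285 + 3·0.125·0.194 = 0.381.

0.381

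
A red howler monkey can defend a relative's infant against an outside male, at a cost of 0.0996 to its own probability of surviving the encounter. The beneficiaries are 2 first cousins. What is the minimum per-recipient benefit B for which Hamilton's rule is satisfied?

r to a first cousin = 1/8 (first cousins share one grandparent pair — two paths of length 4: r = 2·(1/2)^4 = 1/8).
Hamilton's rule with n recipients of equal r: n·r·B > C, so B > C/(n·r) = 0.0996/(2·0.125) = 0.3984.

0.3984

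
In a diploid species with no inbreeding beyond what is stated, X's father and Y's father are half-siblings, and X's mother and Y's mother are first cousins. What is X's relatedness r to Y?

0.09375

With two independent routes of shared ancestry, r is the sum of the two contributions.
X and Y are related in two ways: half first cousins through their fathers (r = 1/16) and second cousins through their mothers (r = 1/32).
r = 1/16 + 1/32 = 0.09375.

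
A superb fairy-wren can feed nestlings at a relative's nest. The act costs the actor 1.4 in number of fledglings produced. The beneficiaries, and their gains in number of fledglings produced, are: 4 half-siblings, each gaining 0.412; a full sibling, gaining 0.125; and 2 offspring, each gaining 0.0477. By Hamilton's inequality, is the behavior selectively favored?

Hamilton's rule: the trait is favored when the sum of r·B over every recipient exceeds the actor's cost C.
r to a half-sibling = 0.25 (half-sibs share one parent — one path of length 2: r = (1/2)^2 = 1/4).
r to a full sibling = 0.5 (full sibs share both parents — two paths of length 2: r = 2·(1/2)^2 = 1/2).
r to an offspring = 0.5 (one parent–offspring link: r = (1/2)^1 = 1/2).
Summing one r·B term per recipient: 4·0.25·0.412 + 1·0.5·0.125 + 2·0.5·0.0477 = 0.5222.
0.5222 < 1.4: the indirect benefit is less than the cost.

No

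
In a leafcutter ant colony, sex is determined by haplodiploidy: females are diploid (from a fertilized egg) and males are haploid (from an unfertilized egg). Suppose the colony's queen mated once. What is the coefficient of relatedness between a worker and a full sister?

0.75

Haplodiploid full sisters inherit their father's entire haploid genome identically (contributing 1/2) and on average half of their mother's contribution (1/2 · 1/2 = 1/4); r = 1/2 + 1/4 = 3/4.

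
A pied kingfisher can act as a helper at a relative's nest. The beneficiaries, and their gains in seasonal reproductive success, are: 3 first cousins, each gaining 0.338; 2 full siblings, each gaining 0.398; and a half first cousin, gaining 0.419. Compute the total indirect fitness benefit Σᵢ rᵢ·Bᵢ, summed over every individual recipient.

0.5509375

r to a first cousin = 1/8 (first cousins share one grandparent pair — two paths of length 4: r = 2·(1/2)^4 = 1/8).
r to a full sibling = 0.5 (full sibs share both parents — two paths of length 2: r = 2·(1/2)^2 = 1/2).
r to a half first cousin = 0.0625 (half first cousins share one grandparent — one path of length 4: r = (1/2)^4 = 1/16).
Summing one r·B term per recipient: 3·0.125·0.338 + 2·0.5·0.398 + 1·0.0625·0.419 = 0.5509375.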